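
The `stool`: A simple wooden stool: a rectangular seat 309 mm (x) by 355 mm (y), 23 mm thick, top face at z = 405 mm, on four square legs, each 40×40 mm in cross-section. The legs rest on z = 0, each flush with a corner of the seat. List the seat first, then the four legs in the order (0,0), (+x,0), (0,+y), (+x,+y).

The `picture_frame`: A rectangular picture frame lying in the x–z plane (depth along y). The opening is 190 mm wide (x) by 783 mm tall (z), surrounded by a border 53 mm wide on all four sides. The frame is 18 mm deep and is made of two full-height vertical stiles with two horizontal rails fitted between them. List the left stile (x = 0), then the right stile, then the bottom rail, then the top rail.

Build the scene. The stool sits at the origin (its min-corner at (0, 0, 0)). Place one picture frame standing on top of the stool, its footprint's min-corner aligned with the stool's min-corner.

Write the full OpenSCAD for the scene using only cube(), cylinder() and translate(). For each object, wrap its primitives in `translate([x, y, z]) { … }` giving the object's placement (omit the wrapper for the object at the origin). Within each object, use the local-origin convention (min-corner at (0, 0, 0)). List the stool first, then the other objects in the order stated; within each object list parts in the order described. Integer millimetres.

translate([0, 0, 382]) cube([309, 355, 23]);
cube([40, 40, 382]);
translate([269, 0, 0]) cube([40, 40, 382]);
translate([0, 315, 0]) cube([40, 40, 382]);
translate([269, 315, 0]) cube([40, 40, 382]);
translate([0, 0, 405]) {
  cube([53, 18, 889]);
  translate([243, 0, 0]) cube([53, 18, 889]);
  translate([53, 0, 0]) cube([190, 18, 53]);
  translate([53, 0, 836]) cube([190, 18, 53]);
}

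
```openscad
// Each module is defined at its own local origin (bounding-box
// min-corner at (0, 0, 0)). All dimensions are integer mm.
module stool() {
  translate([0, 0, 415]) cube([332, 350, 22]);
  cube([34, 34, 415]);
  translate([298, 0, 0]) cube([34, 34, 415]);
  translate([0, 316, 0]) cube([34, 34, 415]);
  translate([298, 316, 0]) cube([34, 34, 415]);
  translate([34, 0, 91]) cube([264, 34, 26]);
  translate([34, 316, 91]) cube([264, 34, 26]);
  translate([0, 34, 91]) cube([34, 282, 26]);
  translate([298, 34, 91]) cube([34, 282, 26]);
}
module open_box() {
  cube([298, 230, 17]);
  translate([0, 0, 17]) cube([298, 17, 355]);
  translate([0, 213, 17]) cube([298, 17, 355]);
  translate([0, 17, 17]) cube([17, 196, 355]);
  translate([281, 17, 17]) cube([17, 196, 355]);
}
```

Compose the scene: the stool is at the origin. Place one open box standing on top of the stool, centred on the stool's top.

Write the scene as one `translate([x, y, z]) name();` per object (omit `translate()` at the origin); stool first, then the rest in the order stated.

stool();
translate([17, 60, 437]) open_box();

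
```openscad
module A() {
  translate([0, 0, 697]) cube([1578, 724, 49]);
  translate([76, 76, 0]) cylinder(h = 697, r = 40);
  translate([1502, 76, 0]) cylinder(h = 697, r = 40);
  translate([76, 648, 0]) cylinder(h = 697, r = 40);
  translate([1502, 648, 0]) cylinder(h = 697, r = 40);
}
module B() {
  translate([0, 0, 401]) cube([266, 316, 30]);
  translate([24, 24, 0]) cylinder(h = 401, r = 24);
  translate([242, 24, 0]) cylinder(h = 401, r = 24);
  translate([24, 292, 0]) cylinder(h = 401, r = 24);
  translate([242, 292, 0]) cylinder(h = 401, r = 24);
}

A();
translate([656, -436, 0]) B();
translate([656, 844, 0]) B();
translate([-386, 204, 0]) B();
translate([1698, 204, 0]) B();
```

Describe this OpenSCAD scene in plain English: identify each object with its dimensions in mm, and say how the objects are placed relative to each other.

A is a table with a 1578×724 mm rectangular top, 49 mm thick, top surface at z = 746 mm, supported by four round legs of 80 mm diameter, each leg's bounding box inset 36 mm from the nearest pair of top edges, running from the floor.

B is a four-legged stool. The seat is a 266×316×30 mm slab whose top surface is at z = 431 mm; four round legs, each 48 mm in diameter, run from the floor (z = 0) to the underside of the seat, each leg's axis is inset half a diameter from the nearest pair of seat edges (so the leg's bounding box is flush with the corner).

Four stools sit around the table at the −y, +y, −x, +x sides.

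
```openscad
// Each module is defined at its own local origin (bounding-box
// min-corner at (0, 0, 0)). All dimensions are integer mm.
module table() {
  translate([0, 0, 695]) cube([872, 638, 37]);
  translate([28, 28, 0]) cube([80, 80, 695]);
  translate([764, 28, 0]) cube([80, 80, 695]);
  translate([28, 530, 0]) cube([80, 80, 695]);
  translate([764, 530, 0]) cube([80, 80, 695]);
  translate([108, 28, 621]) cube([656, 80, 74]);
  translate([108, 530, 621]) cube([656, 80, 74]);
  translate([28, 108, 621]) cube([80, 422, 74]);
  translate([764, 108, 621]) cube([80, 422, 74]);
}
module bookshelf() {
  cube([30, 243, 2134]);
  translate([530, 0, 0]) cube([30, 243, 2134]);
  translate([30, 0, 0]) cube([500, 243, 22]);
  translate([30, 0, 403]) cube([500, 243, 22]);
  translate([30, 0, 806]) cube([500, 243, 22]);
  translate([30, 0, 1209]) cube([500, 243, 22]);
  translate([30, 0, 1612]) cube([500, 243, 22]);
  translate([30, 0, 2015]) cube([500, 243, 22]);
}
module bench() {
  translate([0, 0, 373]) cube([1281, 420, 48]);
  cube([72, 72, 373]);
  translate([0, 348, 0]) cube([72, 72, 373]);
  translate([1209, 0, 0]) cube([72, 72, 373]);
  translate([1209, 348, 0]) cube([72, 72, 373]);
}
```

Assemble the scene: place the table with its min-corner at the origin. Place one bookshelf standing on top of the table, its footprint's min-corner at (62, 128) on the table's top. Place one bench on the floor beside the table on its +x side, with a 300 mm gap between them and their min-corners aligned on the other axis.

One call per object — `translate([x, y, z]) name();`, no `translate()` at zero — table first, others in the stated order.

table();
translate([62, 128, 732]) bookshelf();
translate([1172, 0, 0]) bench();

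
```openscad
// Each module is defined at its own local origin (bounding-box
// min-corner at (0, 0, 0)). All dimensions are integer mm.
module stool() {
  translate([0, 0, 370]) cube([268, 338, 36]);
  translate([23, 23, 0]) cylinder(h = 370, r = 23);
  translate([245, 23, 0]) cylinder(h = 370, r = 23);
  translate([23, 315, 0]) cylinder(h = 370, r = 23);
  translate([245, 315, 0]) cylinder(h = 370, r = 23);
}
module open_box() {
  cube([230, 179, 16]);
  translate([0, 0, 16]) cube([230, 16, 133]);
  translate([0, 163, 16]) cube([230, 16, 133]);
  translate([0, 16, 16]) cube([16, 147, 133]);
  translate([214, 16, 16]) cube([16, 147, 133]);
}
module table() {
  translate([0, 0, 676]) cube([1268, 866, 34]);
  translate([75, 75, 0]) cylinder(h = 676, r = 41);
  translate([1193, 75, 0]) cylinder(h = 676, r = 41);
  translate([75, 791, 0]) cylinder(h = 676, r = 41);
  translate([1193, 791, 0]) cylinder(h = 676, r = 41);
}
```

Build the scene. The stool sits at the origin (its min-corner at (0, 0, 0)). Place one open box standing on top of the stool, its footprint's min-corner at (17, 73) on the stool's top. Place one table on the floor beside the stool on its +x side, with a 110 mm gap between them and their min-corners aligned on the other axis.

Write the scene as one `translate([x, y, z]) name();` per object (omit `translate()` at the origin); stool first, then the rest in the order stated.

stool();
translate([17, 73, 406]) open_box();
translate([378, 0, 0]) table();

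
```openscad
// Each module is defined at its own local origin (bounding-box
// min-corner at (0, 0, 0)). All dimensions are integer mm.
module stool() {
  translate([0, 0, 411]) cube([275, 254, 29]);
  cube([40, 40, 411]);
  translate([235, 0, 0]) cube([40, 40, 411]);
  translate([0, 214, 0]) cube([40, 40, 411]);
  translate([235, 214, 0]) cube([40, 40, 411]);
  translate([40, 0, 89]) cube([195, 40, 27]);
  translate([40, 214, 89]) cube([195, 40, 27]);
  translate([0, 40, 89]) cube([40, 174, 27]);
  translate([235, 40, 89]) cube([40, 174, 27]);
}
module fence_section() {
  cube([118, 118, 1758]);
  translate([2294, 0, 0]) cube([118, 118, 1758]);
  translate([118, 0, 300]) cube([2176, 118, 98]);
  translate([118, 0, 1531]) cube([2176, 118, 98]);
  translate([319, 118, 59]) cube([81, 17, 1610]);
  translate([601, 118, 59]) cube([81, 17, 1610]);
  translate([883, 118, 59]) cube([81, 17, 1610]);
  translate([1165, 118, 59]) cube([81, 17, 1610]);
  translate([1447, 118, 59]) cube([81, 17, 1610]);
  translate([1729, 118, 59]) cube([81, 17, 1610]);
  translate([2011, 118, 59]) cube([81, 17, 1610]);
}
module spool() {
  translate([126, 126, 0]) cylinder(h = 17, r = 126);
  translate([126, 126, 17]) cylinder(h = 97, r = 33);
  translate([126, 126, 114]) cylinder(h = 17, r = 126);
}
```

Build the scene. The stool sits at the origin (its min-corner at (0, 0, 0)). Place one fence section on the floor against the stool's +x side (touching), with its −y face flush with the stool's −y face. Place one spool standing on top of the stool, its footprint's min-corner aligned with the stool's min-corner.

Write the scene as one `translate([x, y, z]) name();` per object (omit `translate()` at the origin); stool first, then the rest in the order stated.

stool();
translate([275, 0, 0]) fence_section();
translate([0, 0, 440]) spool();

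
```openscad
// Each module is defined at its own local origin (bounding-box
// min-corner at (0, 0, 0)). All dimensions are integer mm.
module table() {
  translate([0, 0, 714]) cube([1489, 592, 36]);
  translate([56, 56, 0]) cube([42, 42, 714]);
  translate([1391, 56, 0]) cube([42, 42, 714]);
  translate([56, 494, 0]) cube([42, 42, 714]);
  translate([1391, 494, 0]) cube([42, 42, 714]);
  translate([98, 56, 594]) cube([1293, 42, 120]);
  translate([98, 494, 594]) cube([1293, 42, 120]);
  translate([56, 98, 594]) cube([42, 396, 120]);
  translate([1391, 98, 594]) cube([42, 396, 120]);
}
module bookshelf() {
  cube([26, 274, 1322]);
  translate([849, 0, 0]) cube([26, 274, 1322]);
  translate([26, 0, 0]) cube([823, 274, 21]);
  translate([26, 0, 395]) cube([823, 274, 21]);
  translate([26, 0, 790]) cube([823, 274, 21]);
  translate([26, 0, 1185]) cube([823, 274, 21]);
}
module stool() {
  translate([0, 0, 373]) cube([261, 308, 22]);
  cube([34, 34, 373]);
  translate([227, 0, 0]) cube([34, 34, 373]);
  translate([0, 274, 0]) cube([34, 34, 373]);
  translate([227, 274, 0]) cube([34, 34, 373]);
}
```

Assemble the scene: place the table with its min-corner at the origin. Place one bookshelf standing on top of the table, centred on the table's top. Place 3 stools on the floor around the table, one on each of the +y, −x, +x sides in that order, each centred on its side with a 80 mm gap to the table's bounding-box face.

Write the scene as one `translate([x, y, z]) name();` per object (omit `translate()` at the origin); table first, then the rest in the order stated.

table();
translate([307, 159, 750]) bookshelf();
translate([614, 672, 0]) stool();
translate([-341, 142, 0]) stool();
translate([1569, 142, 0]) stool();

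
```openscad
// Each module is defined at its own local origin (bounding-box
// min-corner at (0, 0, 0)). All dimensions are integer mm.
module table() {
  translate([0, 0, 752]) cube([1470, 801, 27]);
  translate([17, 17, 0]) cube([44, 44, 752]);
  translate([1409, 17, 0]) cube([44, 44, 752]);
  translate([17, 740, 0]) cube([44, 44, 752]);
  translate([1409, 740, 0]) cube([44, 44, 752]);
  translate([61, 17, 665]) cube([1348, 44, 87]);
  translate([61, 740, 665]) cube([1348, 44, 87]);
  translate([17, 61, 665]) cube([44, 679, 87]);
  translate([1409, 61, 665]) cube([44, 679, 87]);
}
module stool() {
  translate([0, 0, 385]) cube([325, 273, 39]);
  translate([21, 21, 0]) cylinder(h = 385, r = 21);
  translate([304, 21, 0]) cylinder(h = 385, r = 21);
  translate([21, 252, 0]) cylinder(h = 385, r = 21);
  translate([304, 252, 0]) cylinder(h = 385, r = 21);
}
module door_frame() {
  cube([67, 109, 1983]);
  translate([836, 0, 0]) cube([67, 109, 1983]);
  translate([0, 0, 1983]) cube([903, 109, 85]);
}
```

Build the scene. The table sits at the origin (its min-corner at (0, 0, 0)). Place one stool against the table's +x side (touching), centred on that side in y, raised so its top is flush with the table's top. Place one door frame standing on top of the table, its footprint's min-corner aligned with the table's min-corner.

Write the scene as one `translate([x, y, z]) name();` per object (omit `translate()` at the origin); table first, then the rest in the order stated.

table();
translate([1470, 264, 355]) stool();
translate([0, 0, 779]) door_frame();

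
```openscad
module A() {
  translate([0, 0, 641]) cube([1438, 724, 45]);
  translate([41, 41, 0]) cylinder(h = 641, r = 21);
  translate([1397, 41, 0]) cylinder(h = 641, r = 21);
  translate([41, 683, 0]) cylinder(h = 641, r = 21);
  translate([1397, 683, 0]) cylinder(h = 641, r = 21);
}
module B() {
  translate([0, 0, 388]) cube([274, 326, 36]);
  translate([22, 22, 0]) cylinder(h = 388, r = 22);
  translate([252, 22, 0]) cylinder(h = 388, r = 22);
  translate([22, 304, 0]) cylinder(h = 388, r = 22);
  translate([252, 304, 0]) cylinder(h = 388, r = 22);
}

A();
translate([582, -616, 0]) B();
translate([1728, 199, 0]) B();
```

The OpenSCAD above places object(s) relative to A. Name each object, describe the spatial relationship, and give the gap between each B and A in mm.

A is a table. B is a stool. Two stools sit around the table at the −y, +x sides. The gap between each stool and the table is 290 mm.

Each stool's nearest face is 290 mm from the table's bounding box.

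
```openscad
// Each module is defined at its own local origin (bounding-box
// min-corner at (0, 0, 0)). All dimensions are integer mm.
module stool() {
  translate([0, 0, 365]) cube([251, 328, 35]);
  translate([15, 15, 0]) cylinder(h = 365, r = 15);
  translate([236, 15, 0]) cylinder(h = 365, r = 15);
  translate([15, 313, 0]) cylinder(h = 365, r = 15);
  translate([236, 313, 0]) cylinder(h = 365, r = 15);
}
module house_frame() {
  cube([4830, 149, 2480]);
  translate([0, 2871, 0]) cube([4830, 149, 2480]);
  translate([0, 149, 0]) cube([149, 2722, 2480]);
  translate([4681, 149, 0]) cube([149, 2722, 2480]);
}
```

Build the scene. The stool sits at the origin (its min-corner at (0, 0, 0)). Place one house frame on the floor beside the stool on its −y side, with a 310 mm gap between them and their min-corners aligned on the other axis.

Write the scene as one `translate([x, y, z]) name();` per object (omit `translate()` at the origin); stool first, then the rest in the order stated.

stool();
translate([0, -3330, 0]) house_frame();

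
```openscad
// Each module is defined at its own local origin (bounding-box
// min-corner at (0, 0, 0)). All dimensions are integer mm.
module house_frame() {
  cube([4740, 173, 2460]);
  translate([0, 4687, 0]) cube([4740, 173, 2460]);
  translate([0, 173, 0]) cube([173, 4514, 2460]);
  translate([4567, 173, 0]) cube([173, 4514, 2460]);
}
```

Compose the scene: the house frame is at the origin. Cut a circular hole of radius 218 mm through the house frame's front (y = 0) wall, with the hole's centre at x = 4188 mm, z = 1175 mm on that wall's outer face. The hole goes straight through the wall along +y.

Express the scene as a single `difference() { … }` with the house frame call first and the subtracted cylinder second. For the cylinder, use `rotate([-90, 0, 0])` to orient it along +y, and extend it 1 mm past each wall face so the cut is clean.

difference() {
  house_frame();
  translate([4188, -1, 1175]) rotate([-90, 0, 0]) cylinder(h = 175, r = 218);
}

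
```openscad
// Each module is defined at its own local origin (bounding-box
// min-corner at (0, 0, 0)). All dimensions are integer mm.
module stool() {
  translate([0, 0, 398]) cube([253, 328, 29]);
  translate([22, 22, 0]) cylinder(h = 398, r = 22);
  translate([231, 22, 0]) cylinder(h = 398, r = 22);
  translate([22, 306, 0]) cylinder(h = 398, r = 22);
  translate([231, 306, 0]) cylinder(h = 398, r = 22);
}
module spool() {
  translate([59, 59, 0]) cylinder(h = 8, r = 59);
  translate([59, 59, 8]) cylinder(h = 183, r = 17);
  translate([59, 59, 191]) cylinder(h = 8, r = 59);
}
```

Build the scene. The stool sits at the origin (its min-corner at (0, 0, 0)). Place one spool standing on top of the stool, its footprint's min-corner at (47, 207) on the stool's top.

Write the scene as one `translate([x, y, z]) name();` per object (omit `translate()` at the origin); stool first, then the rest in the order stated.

stool();
translate([47, 207, 427]) spool();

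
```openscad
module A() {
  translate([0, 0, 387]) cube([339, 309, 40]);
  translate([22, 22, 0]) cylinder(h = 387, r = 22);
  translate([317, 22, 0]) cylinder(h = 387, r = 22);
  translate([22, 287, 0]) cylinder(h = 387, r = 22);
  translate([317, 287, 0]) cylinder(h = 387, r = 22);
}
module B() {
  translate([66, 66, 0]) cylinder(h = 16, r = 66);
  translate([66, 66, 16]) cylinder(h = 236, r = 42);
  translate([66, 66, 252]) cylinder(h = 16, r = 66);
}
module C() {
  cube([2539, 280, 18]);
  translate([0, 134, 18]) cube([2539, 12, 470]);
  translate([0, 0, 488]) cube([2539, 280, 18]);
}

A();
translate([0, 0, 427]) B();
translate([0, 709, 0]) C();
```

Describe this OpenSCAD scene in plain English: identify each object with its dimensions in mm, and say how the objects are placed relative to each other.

A is a four-legged stool. The seat is 339×309 mm, 40 mm thick, top at z = 427 mm. It stands on four round legs, each 44 mm in diameter, from z = 0 to the seat underside, each leg's axis is inset half a diameter from the nearest pair of seat edges (so the leg's bounding box is flush with the corner).

B is a spool: two coaxial disc flanges of radius 66 mm and thickness 16 mm, joined by a core cylinder of radius 42 mm and height 236 mm. The lower flange rests on z = 0 and the three cylinders share a vertical axis.

C is an I-beam lying along x, 2539 mm long. Overall section height 506 mm. Two flanges 280 mm wide (y) and 18 mm thick, one on the floor and one at the top; a web 12 mm thick runs between them, centred on the flange width.

The spool is on top of the stool. The I-beam is on the floor beside the stool on its +y side.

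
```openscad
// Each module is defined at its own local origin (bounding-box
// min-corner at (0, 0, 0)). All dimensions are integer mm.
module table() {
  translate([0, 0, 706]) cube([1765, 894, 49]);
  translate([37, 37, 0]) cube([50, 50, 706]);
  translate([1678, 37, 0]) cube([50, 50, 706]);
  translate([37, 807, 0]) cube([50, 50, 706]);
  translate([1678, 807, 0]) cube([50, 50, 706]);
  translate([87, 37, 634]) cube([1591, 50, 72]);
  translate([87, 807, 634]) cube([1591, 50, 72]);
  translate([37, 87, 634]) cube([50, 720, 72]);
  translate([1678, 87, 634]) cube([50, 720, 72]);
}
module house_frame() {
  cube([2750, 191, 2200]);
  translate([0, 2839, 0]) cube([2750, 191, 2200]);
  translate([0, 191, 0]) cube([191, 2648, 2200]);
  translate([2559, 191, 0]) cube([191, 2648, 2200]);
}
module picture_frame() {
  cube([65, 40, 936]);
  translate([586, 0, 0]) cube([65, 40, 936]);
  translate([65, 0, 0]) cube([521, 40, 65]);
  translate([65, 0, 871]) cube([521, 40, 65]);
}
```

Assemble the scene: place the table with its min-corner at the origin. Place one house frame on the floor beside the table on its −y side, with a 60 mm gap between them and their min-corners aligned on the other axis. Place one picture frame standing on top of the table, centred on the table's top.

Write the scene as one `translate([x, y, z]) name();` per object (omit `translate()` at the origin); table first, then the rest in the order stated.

table();
translate([0, -3090, 0]) house_frame();
translate([557, 427, 755]) picture_frame();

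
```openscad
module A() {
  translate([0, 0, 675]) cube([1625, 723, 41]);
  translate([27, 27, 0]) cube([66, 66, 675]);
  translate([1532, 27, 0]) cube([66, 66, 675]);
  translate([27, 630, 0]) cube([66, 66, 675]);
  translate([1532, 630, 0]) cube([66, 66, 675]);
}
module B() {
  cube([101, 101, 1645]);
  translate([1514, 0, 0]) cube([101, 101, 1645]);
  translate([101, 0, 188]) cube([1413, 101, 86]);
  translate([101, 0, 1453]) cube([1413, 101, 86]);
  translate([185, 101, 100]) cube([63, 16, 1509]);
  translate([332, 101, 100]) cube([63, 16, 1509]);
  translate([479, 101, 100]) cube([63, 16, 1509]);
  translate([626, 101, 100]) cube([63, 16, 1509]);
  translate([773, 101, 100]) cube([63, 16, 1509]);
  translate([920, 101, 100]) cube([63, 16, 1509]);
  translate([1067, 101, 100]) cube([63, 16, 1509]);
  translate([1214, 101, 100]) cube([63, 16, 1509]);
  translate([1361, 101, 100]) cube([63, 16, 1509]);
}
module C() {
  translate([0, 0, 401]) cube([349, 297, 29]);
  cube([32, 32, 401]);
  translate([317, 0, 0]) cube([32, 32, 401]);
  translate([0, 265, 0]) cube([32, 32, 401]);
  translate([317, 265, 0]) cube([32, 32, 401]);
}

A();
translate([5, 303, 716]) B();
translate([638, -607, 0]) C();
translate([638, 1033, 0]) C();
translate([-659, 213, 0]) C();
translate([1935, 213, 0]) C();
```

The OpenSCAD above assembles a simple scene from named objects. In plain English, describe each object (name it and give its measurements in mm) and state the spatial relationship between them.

A is a rectangular dining table. The top is 1625×723×41 mm with its upper surface at z = 716 mm. It stands on four 66×66 mm square legs, each inset 27 mm from the nearest pair of top edges, running from the floor to the underside of the top.

B is a fence section. Two 101×101 mm posts, 1645 mm tall, stand on the floor with a clear span of 1413 mm between their inner faces. Two horizontal rails of 101×86 mm section span the gap between the posts with their undersides at z = 188 mm and z = 1453 mm, flush with the posts' −y face. 9 pickets, each 63 mm wide, 16 mm thick and 1509 mm tall, are fixed to the +y face of the rails with their bottoms at z = 100 mm, evenly spaced across the span with equal gaps (rounded down to the nearest mm) at the −x end and between each pair — any rounding remainder accumulates at the +x end.

C is a four-legged stool. The seat is 349×297 mm, 29 mm thick, top at z = 430 mm. It stands on four square legs, each 32×32 mm in cross-section, from z = 0 to the seat underside, each flush with a corner of the seat.

The fence section is on top of the table, centred. Four stools sit around the table at the −y, +y, −x, +x sides.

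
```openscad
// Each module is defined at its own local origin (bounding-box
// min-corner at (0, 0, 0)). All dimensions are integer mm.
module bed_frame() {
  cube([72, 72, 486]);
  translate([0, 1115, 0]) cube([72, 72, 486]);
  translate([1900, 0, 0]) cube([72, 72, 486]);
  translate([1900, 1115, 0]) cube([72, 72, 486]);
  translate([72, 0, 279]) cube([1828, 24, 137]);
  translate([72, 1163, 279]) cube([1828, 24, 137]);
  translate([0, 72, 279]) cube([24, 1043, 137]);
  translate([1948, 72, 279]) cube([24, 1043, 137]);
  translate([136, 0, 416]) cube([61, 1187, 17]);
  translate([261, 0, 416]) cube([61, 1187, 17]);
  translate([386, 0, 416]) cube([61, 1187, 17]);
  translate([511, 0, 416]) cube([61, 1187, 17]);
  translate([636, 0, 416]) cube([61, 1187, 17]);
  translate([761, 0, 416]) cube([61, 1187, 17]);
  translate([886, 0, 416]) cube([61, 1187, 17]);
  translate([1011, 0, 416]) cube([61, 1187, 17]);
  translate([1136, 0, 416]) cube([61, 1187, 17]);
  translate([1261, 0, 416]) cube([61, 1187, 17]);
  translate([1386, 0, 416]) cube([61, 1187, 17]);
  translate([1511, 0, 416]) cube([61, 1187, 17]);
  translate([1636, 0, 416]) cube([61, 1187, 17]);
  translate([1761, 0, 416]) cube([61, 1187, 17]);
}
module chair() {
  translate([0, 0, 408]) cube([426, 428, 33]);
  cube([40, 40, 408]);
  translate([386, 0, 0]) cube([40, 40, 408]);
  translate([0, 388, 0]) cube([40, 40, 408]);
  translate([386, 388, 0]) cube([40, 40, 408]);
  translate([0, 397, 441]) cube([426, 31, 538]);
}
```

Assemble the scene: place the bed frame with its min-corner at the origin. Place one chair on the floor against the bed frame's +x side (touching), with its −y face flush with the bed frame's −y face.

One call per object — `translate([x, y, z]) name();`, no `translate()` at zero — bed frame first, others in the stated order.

bed_frame();
translate([1972, 0, 0]) chair();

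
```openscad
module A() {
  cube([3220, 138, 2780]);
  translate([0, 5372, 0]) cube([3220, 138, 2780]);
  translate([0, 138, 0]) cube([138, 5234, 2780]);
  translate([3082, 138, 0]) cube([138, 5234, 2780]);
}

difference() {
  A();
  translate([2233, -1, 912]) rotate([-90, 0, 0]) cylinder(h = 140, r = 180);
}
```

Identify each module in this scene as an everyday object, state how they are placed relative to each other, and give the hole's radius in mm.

A is a house frame. The house frame has a circular hole through its front wall. The hole's radius is 180 mm.

The subtracted cylinder has r = 180 mm.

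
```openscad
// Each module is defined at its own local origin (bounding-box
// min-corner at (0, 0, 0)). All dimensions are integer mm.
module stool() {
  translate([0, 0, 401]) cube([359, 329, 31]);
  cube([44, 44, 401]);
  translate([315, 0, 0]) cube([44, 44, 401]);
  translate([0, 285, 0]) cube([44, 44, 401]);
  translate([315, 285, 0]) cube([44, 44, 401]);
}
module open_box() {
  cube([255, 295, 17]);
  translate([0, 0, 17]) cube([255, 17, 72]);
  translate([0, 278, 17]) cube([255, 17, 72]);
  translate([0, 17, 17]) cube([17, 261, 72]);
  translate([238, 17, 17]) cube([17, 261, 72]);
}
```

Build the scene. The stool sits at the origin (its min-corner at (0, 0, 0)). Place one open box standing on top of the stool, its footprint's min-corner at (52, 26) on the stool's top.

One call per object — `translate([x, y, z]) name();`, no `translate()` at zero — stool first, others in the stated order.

stool();
translate([52, 26, 432]) open_box();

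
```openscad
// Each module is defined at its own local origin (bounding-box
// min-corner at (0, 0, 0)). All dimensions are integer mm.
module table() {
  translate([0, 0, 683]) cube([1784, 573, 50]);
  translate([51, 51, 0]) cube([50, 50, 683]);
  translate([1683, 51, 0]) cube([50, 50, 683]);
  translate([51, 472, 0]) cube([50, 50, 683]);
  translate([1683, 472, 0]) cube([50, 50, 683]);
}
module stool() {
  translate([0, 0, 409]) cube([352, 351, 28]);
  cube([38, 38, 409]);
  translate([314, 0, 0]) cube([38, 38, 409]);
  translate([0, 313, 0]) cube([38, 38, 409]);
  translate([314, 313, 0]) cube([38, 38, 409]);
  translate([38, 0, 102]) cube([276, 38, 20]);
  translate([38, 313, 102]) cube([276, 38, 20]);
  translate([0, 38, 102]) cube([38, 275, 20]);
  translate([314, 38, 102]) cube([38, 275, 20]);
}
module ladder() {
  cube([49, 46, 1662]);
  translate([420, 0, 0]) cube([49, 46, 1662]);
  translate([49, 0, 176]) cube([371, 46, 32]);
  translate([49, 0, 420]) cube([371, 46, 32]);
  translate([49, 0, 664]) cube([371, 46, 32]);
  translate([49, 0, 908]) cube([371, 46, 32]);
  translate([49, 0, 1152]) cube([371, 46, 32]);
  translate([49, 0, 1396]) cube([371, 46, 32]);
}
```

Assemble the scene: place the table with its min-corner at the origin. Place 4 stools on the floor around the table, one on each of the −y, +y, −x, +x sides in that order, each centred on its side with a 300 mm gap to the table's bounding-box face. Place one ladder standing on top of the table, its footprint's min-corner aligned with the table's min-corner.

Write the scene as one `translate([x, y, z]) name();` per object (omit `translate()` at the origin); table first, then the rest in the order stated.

table();
translate([716, -651, 0]) stool();
translate([716, 873, 0]) stool();
translate([-652, 111, 0]) stool();
translate([2084, 111, 0]) stool();
translate([0, 0, 733]) ladder();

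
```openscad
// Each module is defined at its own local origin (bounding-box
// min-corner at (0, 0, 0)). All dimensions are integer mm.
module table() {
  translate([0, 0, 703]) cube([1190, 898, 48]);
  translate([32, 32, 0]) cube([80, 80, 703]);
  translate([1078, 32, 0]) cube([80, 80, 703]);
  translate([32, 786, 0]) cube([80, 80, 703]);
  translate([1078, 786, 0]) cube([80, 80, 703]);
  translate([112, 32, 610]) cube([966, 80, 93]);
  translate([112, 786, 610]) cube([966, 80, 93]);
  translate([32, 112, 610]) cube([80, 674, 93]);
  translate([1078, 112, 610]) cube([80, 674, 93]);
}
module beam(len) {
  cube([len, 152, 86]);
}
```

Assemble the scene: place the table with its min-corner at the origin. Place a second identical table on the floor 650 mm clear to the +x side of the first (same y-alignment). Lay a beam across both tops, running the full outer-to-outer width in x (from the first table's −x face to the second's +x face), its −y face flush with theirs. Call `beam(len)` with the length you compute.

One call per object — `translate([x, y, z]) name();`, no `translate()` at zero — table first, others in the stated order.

table();
translate([1840, 0, 0]) table();
translate([0, 0, 751]) beam(3030);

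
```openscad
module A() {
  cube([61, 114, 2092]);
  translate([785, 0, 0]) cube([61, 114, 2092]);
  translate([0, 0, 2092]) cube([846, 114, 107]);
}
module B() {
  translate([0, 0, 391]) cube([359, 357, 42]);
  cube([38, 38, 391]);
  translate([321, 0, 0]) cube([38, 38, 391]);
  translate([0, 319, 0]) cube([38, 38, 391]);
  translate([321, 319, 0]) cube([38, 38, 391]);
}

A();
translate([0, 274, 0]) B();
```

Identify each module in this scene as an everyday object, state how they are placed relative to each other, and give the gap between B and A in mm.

The stool's nearest face is 160 mm from the door frame's +y face.

A is a door frame. B is a stool. The stool is on the floor beside the door frame on its +y side. The gap between the stool and the door frame is 160 mm.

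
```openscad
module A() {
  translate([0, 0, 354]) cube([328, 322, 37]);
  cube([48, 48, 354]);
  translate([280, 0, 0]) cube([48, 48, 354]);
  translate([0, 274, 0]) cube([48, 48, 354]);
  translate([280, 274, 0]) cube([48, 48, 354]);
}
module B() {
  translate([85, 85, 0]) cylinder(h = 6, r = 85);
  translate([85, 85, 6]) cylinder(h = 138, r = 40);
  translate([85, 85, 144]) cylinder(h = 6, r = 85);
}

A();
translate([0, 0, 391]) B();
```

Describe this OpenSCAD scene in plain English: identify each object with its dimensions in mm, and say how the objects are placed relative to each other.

A is a simple wooden stool: a rectangular seat 328 mm (x) by 322 mm (y), 37 mm thick, top face at z = 391 mm, on four square legs, each 48×48 mm in cross-section. The legs rest on z = 0, each flush with a corner of the seat.

B is a spool: two coaxial disc flanges of radius 85 mm and thickness 6 mm, joined by a core cylinder of radius 40 mm and height 138 mm. The lower flange rests on z = 0 and the three cylinders share a vertical axis.

The spool is on top of the stool.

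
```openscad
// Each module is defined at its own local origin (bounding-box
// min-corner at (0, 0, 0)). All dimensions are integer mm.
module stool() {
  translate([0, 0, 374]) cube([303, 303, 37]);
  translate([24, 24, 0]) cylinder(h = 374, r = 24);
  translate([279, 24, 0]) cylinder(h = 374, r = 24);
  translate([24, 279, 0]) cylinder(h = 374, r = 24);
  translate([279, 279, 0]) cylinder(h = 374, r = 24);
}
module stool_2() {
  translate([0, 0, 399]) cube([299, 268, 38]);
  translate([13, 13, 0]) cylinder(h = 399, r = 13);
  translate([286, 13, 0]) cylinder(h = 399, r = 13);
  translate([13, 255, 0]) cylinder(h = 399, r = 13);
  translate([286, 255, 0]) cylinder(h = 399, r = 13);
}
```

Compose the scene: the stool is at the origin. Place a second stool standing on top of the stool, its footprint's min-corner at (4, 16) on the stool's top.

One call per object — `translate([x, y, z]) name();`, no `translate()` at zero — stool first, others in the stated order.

stool();
translate([4, 16, 411]) stool_2();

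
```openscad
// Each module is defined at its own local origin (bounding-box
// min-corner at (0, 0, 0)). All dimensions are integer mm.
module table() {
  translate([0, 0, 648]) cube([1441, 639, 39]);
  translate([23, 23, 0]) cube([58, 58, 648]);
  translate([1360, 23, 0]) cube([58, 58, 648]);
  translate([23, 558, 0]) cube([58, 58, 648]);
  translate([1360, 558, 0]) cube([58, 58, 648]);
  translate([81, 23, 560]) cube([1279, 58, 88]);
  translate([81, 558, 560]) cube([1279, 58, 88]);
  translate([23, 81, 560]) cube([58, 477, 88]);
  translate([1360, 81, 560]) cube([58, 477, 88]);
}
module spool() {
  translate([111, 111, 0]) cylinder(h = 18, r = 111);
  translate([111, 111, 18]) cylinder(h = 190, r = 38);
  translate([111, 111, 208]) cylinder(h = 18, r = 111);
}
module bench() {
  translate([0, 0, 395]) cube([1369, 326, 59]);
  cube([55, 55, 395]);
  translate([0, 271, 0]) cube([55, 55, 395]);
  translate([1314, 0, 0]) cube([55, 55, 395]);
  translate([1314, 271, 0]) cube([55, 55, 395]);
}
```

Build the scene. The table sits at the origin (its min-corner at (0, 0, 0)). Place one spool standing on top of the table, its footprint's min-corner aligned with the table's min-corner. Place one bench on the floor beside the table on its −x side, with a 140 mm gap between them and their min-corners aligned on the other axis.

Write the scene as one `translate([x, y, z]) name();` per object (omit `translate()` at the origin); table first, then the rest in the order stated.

table();
translate([0, 0, 687]) spool();
translate([-1509, 0, 0]) bench();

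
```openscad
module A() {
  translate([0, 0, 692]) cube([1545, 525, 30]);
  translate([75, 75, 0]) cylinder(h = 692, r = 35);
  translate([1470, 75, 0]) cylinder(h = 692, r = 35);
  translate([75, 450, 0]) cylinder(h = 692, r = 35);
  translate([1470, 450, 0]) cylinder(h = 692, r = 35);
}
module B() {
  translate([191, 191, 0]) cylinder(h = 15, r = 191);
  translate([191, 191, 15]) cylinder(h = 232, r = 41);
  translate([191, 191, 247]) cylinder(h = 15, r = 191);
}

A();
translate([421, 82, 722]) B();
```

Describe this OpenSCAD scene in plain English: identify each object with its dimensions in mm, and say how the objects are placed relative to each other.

A is a rectangular dining table. The top is 1545×525×30 mm with its upper surface at z = 722 mm. It stands on four round legs of 70 mm diameter, each leg's bounding box inset 40 mm from the nearest pair of top edges, running from the floor to the underside of the top.

B is a spool: two coaxial disc flanges of radius 191 mm and thickness 15 mm, joined by a core cylinder of radius 41 mm and height 232 mm. The lower flange rests on z = 0 and the three cylinders share a vertical axis.

The spool is on top of the table.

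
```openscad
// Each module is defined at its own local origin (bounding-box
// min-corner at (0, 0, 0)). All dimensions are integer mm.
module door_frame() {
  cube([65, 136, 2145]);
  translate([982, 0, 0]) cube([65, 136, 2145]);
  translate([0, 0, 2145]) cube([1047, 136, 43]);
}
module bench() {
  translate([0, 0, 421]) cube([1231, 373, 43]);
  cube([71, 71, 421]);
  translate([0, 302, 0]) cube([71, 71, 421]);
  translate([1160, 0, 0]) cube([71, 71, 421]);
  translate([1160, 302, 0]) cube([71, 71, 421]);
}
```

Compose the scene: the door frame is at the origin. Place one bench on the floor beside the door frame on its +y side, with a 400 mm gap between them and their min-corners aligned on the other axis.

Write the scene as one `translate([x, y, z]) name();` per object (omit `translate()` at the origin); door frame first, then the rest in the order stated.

door_frame();
translate([0, 536, 0]) bench();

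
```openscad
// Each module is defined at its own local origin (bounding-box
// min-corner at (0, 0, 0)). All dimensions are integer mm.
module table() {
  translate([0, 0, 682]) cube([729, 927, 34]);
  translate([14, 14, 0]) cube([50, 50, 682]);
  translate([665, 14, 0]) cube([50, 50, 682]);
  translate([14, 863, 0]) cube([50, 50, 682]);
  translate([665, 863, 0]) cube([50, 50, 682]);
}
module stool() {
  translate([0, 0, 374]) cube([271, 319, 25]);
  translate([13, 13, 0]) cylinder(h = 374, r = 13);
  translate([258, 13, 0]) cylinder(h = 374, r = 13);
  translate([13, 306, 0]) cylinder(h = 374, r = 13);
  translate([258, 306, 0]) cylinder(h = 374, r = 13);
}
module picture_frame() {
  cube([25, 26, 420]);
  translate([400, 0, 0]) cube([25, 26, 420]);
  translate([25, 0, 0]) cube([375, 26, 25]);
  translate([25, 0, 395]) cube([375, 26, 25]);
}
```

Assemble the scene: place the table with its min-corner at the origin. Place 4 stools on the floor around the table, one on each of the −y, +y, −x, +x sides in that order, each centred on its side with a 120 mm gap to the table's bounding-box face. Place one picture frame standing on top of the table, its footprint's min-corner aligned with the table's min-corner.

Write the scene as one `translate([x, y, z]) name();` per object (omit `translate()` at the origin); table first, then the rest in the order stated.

table();
translate([229, -439, 0]) stool();
translate([229, 1047, 0]) stool();
translate([-391, 304, 0]) stool();
translate([849, 304, 0]) stool();
translate([0, 0, 716]) picture_frame();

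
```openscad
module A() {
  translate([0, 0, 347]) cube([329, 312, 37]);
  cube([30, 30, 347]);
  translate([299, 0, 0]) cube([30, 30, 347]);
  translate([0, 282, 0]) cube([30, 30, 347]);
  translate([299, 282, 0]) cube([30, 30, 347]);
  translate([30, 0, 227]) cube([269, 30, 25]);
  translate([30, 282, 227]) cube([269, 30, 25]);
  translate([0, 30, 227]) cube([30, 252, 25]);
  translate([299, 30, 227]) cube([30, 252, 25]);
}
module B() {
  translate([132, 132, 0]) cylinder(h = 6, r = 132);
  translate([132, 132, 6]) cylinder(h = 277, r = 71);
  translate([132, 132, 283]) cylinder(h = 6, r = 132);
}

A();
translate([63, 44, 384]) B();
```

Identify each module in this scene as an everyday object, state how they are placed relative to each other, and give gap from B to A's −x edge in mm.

A is a stool. B is a spool. The spool is on top of the stool. The gap from the spool to the stool's −x edge is 63 mm.

The spool's min-x is at 63; the stool's min-x is 0; gap = 63 mm.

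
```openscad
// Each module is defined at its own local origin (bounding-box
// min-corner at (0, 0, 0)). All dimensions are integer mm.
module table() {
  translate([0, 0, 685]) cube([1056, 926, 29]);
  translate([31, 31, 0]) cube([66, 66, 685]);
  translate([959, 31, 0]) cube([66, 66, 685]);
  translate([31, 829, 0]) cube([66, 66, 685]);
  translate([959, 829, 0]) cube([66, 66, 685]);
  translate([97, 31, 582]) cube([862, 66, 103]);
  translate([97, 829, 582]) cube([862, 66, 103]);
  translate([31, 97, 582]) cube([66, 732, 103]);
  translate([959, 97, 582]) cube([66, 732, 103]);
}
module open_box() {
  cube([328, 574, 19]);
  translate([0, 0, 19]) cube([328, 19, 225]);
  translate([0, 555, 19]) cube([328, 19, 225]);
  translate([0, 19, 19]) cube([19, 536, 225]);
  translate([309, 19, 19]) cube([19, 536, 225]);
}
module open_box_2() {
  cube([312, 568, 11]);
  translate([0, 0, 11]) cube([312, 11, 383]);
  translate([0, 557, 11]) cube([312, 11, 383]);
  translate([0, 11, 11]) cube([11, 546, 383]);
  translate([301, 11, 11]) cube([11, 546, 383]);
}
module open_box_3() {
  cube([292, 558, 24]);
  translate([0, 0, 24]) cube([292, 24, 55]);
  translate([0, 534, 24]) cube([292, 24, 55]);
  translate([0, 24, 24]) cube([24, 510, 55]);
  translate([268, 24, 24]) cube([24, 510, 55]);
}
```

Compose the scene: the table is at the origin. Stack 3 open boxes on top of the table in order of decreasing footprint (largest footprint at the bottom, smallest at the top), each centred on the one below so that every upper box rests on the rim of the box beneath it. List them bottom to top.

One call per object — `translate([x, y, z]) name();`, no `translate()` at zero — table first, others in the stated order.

table();
translate([364, 176, 714]) open_box();
translate([372, 179, 958]) open_box_2();
translate([382, 184, 1352]) open_box_3();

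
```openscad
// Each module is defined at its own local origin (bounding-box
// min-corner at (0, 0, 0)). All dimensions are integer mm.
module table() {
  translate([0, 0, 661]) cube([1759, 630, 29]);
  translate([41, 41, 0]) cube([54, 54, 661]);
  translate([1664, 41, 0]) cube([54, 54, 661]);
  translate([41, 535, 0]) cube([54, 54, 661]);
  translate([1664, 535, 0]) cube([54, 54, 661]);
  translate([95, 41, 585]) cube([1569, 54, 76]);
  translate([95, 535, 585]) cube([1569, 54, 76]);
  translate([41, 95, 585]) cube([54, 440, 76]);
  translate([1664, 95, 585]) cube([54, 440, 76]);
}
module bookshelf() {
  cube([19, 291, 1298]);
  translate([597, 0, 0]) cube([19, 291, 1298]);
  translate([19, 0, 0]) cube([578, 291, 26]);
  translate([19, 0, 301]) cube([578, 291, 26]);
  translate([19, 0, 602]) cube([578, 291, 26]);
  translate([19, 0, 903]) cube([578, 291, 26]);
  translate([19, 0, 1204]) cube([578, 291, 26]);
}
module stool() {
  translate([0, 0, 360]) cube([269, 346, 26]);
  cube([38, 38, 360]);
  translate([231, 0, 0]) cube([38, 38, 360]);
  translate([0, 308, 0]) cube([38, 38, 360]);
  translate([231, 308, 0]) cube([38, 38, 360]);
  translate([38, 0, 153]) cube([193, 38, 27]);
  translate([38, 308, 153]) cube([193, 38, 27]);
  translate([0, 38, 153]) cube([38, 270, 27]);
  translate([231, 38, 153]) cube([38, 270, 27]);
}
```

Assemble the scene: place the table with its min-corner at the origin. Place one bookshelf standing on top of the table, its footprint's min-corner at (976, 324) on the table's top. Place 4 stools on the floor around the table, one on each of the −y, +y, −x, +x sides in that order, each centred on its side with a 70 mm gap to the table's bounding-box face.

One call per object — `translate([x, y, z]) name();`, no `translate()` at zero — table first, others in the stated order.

table();
translate([976, 324, 690]) bookshelf();
translate([745, -416, 0]) stool();
translate([745, 700, 0]) stool();
translate([-339, 142, 0]) stool();
translate([1829, 142, 0]) stool();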